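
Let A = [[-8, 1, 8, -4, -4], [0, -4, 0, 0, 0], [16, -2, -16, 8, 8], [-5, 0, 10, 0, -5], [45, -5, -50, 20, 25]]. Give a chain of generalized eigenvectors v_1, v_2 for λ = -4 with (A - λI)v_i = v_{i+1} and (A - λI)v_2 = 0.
We seek v_1 ∈ ker((A + 4I)^2) \ ker(A + 4I), then set v_{i+1} = (A + 4I) v_i.

One such chain is v_1 = [[0, 1, 0, 0, 0]]^T, v_2 = [[1, 0, -2, 0, -5]]^T. Check: (A + 4I) v_2 = [[0, 0, 0, 0, 0]]^T = 0.

v_1 = [[0, 1, 0, 0, 0]]^T, v_2 = [[1, 0, -2, 0, -5]]^T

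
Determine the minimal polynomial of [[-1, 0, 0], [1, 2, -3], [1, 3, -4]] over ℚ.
m_A(x) = (x + 1)^2

The characteristic polynomial factors as (x + 1)^3. The minimal polynomial is ∏(x - λ)^{k_λ} where k_λ is the size of the largest Jordan block at λ.

For λ = -1: rank(A + I) = 1, and the largest Jordan block has size 2 (the smallest k with rank((A + I)^k) = rank((A + I)^(k+1))).

So m_A(x) = (x + 1)^2.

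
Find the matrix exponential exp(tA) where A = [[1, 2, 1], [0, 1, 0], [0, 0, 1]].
e^{tA} = [[e^{t}, 2*t*e^{t}, t*e^{t}], [0, e^{t}, 0], [0, 0, e^{t}]]

A has Jordan form J = [[1, 1, 0], [0, 1, 0], [0, 0, 1]] with A = PJP^{-1}, so e^{tA} = P e^{tJ} P^{-1}.

For a Jordan block J_k(λ), e^{tJ_k(λ)} = e^{λt} · (I + tN + t^2 N^2/2! + ... + t^{k-1} N^{k-1}/(k-1)!) where N is the nilpotent superdiagonal part.

Assembling the blocks and conjugating back gives the entries of e^{tA} as shown above.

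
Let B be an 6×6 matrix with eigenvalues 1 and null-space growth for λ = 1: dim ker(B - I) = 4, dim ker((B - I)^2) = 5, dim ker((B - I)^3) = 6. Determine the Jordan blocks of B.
Jordan blocks: (1, 3), (1, 1), (1, 1), (1, 1)

λ = 1: successive nullity increments [4, 1, 1] count blocks of size ≥ k; block sizes are [3, 1, 1, 1].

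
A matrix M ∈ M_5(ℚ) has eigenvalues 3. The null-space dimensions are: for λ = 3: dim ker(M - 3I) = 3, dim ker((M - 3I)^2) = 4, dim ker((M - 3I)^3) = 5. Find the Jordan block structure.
λ = 3: successive nullity increments [3, 1, 1] count blocks of size ≥ k; block sizes are [3, 1, 1].

Jordan blocks: (3, 3), (3, 1), (3, 1)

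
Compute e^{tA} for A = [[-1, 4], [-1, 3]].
A has Jordan form J = [[1, 1], [0, 1]] with A = PJP^{-1}, so e^{tA} = P e^{tJ} P^{-1}.

For a Jordan block J_k(λ), e^{tJ_k(λ)} = e^{λt} · (I + tN + t^2 N^2/2! + ... + t^{k-1} N^{k-1}/(k-1)!) where N is the nilpotent superdiagonal part.

Assembling the blocks and conjugating back gives the entries of e^{tA} as shown above.

e^{tA} = [[(1 - 2*t)*e^{t}, 4*t*e^{t}], [-t*e^{t}, (2*t + 1)*e^{t}]]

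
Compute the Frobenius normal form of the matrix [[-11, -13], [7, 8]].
R = [[0, -3], [1, -3]]

The invariant factors of A (the non-unit diagonal entries of the Smith normal form of xI - A over ℚ[x]) are x^2 + 3x + 3, each dividing the next. The characteristic polynomial is their product, x^2 + 3x + 3.

The rational canonical form is the block-diagonal matrix of companion matrices C(f_i):
R = [[0, -3], [1, -3]].

Note the characteristic polynomial does not split into linear factors over ℚ, so A has no Jordan form over ℚ; the rational canonical form exists over any field.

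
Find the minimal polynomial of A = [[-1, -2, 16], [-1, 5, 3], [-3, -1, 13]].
The characteristic polynomial factors as (x - 6)^2(x - 5). The minimal polynomial is ∏(x - λ)^{k_λ} where k_λ is the size of the largest Jordan block at λ.

For λ = 5: rank(A - 5I) = 2, and the largest Jordan block has size 1 (the smallest k with rank((A - 5I)^k) = rank((A - 5I)^(k+1))).
For λ = 6: rank(A - 6I) = 2, and the largest Jordan block has size 2 (the smallest k with rank((A - 6I)^k) = rank((A - 6I)^(k+1))).

So m_A(x) = (x - 6)^2(x - 5).

m_A(x) = (x - 6)^2(x - 5)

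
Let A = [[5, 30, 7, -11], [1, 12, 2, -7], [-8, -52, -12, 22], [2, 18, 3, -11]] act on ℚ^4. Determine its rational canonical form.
The invariant factors of A (the non-unit diagonal entries of the Smith normal form of xI - A over ℚ[x]) are (x + 3)^2(x^2 + 4), each dividing the next. The characteristic polynomial is their product, (x + 3)^2(x^2 + 4).

The rational canonical form is the block-diagonal matrix of companion matrices C(f_i):
R = [[0, 0, 0, -36], [1, 0, 0, -24], [0, 1, 0, -13], [0, 0, 1, -6]].

Note the characteristic polynomial does not split into linear factors over ℚ, so A has no Jordan form over ℚ; the rational canonical form exists over any field.

R = [[0, 0, 0, -36], [1, 0, 0, -24], [0, 1, 0, -13], [0, 0, 1, -6]]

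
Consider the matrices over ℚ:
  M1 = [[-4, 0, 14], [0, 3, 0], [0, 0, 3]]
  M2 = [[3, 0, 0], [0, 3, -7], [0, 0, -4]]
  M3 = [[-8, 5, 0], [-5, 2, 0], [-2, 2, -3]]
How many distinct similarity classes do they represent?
2 classes: {M1, M2}, {M3}

Characteristic polynomials: χ_{M1} = (x - 3)^2(x + 4), χ_{M2} = (x - 3)^2(x + 4), χ_{M3} = (x + 3)^3.

{M1, M2}: invariant factors x - 3, (x - 3)(x + 4).

{M3}: invariant factors x + 3, (x + 3)^2.

Matrices are similar if and only if their invariant-factor lists agree; the partition into similarity classes is {M1, M2}, {M3}.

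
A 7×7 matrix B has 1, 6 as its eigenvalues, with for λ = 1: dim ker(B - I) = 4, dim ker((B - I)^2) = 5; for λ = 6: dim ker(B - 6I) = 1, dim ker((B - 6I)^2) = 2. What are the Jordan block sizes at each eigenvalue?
λ = 1: successive nullity increments [4, 1] count blocks of size ≥ k; block sizes are [2, 1, 1, 1].
λ = 6: successive nullity increments [1, 1] count blocks of size ≥ k; block sizes are [2].

Jordan blocks: (1, 2), (1, 1), (1, 1), (1, 1), (6, 2)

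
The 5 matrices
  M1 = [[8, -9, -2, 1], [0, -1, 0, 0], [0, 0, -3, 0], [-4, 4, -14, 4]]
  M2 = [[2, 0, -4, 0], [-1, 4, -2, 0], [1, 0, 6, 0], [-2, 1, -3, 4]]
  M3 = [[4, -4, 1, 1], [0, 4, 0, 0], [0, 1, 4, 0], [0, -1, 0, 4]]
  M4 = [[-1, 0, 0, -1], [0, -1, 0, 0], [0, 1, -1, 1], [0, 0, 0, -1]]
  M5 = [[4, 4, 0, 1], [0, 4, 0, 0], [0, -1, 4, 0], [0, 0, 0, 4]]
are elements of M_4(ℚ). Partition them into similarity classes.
3 classes: {M1}, {M2, M3, M5}, {M4}

Characteristic polynomials: χ_{M1} = (x - 6)^2(x + 1)(x + 3), χ_{M2} = (x - 4)^4, χ_{M3} = (x - 4)^4, χ_{M4} = (x + 1)^4, χ_{M5} = (x - 4)^4.

{M1}: invariant factors (x - 6)^2(x + 1)(x + 3).

{M2, M3, M5}: invariant factors (x - 4)^2, (x - 4)^2.

{M4}: invariant factors (x + 1)^2, (x + 1)^2.

Matrices are similar if and only if their invariant-factor lists agree; the partition into similarity classes is {M1}, {M2, M3, M5}, {M4}.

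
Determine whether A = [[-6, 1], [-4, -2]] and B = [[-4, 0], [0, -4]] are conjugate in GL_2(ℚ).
Both have characteristic polynomial (x + 4)^2, but the minimal polynomial of A is (x + 4)^2 while the minimal polynomial of B is x + 4. The minimal polynomial is a similarity invariant, so A and B are not similar.

No.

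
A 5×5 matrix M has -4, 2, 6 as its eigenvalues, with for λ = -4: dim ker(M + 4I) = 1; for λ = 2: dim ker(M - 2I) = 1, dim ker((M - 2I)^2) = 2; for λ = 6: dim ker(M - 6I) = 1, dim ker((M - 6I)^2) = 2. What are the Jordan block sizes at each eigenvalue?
Jordan blocks: (-4, 1), (2, 2), (6, 2)

λ = -4: successive nullity increments [1] count blocks of size ≥ k; block sizes are [1].
λ = 2: successive nullity increments [1, 1] count blocks of size ≥ k; block sizes are [2].
λ = 6: successive nullity increments [1, 1] count blocks of size ≥ k; block sizes are [2].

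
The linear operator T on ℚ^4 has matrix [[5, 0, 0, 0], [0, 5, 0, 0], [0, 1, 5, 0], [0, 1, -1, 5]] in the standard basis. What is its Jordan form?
The characteristic polynomial is det(xI - A) = (x - 5)^4, so the eigenvalues are 5 (algebraic multiplicity 4).

For λ = 5: rank(A - 5I) = 2, rank((A - 5I)^2) = 1, rank((A - 5I)^3) = 0. The eigenspace has dimension 4 - 2 = 2, so there are 2 Jordan blocks; the rank sequence gives block sizes [3, 1].

Assembling the blocks gives the Jordan form J above.

J = [[5, 1, 0, 0], [0, 5, 1, 0], [0, 0, 5, 0], [0, 0, 0, 5]]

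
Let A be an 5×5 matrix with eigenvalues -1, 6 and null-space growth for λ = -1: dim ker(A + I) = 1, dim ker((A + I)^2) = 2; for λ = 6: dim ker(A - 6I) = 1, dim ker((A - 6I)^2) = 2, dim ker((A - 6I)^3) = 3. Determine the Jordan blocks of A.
λ = -1: successive nullity increments [1, 1] count blocks of size ≥ k; block sizes are [2].
λ = 6: successive nullity increments [1, 1, 1] count blocks of size ≥ k; block sizes are [3].

Jordan blocks: (-1, 2), (6, 3)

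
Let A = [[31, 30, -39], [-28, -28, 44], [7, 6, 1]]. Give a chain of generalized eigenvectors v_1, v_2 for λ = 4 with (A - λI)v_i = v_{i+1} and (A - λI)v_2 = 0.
We seek v_1 ∈ ker((A - 4I)^2) \ ker(A - 4I), then set v_{i+1} = (A - 4I) v_i.

One such chain is v_1 = [[1, -1, 0]]^T, v_2 = [[-3, 4, 1]]^T. Check: (A - 4I) v_2 = [[0, 0, 0]]^T = 0.

v_1 = [[1, -1, 0]]^T, v_2 = [[-3, 4, 1]]^T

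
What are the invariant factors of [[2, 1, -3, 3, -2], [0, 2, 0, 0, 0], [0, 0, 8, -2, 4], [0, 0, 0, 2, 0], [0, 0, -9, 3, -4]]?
x - 2, (x - 2)^2, (x - 2)^2

The Jordan structure of A has elementary divisors (x - 2)^2, (x - 2)^2, (x - 2). Arranging the block sizes at each eigenvalue in decreasing order and taking row products gives the invariant factors.

Invariant factors (smallest first, each dividing the next): x - 2, (x - 2)^2, (x - 2)^2.

Check: the last factor (x - 2)^2 is the minimal polynomial, and the product (x - 2)^5 is the characteristic polynomial.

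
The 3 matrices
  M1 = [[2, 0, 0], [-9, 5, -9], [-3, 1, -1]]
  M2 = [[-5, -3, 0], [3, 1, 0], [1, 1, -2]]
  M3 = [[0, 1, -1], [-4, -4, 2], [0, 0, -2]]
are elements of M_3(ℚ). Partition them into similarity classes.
2 classes: {M1}, {M2, M3}

Characteristic polynomials: χ_{M1} = (x - 2)^3, χ_{M2} = (x + 2)^3, χ_{M3} = (x + 2)^3.

{M1}: invariant factors x - 2, (x - 2)^2.

{M2, M3}: invariant factors x + 2, (x + 2)^2.

Matrices are similar if and only if their invariant-factor lists agree; the partition into similarity classes is {M1}, {M2, M3}.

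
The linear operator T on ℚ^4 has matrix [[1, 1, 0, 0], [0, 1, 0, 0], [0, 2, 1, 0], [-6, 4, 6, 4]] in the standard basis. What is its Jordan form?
J = [[1, 1, 0, 0], [0, 1, 0, 0], [0, 0, 1, 0], [0, 0, 0, 4]]

The characteristic polynomial is det(xI - A) = (x - 4)(x - 1)^3, so the eigenvalues are 1 (algebraic multiplicity 3), 4 (algebraic multiplicity 1).

For λ = 1: rank(A - I) = 2, rank((A - I)^2) = 1. The eigenspace has dimension 4 - 2 = 2, so there are 2 Jordan blocks; the rank sequence gives block sizes [2, 1].

For λ = 4: algebraic multiplicity 1 gives one 1×1 block.

Assembling the blocks gives the Jordan form J above.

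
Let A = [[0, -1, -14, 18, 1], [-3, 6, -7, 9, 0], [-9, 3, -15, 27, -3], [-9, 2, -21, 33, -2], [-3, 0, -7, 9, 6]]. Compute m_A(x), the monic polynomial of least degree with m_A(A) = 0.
m_A(x) = (x - 6)^2

The characteristic polynomial factors as (x - 6)^5. The minimal polynomial is ∏(x - λ)^{k_λ} where k_λ is the size of the largest Jordan block at λ.

For λ = 6: rank(A - 6I) = 2, and the largest Jordan block has size 2 (the smallest k with rank((A - 6I)^k) = rank((A - 6I)^(k+1))).

So m_A(x) = (x - 6)^2.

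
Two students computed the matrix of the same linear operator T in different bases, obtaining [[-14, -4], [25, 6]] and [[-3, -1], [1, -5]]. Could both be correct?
Two matrices over a field are similar if and only if they have the same invariant factors.

Both A and B have characteristic polynomial (x + 4)^2 and minimal polynomial (x + 4)^2. Computing further, both have invariant factors (x + 4)^2. Hence A and B are similar.

Yes.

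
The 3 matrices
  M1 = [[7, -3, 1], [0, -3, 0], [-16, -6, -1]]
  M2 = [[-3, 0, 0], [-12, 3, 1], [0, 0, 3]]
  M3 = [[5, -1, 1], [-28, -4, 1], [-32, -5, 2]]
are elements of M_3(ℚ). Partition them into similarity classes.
1 class: {M1, M2, M3}

Characteristic polynomials: χ_{M1} = (x - 3)^2(x + 3), χ_{M2} = (x - 3)^2(x + 3), χ_{M3} = (x - 3)^2(x + 3).

{M1, M2, M3}: invariant factors (x - 3)^2(x + 3).

Matrices are similar if and only if their invariant-factor lists agree; the partition into similarity classes is {M1, M2, M3}.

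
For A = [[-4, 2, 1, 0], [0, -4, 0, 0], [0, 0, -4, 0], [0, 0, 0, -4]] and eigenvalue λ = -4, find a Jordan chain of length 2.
v_1 = [[-1, 1, -1, 4]]^T, v_2 = [[1, 0, 0, 0]]^T

We seek v_1 ∈ ker((A + 4I)^2) \ ker(A + 4I), then set v_{i+1} = (A + 4I) v_i.

One such chain is v_1 = [[-1, 1, -1, 4]]^T, v_2 = [[1, 0, 0, 0]]^T. Check: (A + 4I) v_2 = [[0, 0, 0, 0]]^T = 0.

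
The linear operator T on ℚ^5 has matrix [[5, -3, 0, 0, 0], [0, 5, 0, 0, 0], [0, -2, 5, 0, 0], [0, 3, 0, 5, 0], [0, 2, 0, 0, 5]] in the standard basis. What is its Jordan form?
The characteristic polynomial is det(xI - A) = (x - 5)^5, so the eigenvalues are 5 (algebraic multiplicity 5).

For λ = 5: rank(A - 5I) = 1, rank((A - 5I)^2) = 0. The eigenspace has dimension 5 - 1 = 4, so there are 4 Jordan blocks; the rank sequence gives block sizes [2, 1, 1, 1].

Assembling the blocks gives the Jordan form J above.

J = [[5, 1, 0, 0, 0], [0, 5, 0, 0, 0], [0, 0, 5, 0, 0], [0, 0, 0, 5, 0], [0, 0, 0, 0, 5]]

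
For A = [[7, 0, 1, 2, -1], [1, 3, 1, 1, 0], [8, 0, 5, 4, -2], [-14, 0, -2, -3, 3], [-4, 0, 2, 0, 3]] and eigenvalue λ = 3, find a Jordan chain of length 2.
v_1 = [[0, 0, 0, 0, 1]]^T, v_2 = [[-1, 0, -2, 3, 0]]^T

We seek v_1 ∈ ker((A - 3I)^2) \ ker(A - 3I), then set v_{i+1} = (A - 3I) v_i.

One such chain is v_1 = [[0, 0, 0, 0, 1]]^T, v_2 = [[-1, 0, -2, 3, 0]]^T. Check: (A - 3I) v_2 = [[0, 0, 0, 0, 0]]^T = 0.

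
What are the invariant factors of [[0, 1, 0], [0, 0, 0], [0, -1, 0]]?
The Jordan structure of A has elementary divisors x^2, x. Arranging the block sizes at each eigenvalue in decreasing order and taking row products gives the invariant factors.

Invariant factors (smallest first, each dividing the next): x, x^2.

Check: the last factor x^2 is the minimal polynomial, and the product x^3 is the characteristic polynomial.

x, x^2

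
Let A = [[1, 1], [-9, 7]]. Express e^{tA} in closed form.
A has Jordan form J = [[4, 1], [0, 4]] with A = PJP^{-1}, so e^{tA} = P e^{tJ} P^{-1}.

For a Jordan block J_k(λ), e^{tJ_k(λ)} = e^{λt} · (I + tN + t^2 N^2/2! + ... + t^{k-1} N^{k-1}/(k-1)!) where N is the nilpotent superdiagonal part.

Assembling the blocks and conjugating back gives the entries of e^{tA} as shown above.

e^{tA} = [[(1 - 3*t)*e^{4*t}, t*e^{4*t}], [-9*t*e^{4*t}, (3*t + 1)*e^{4*t}]]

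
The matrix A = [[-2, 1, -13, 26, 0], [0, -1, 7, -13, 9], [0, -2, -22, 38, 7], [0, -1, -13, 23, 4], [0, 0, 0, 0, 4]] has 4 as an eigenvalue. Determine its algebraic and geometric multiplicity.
algebraic multiplicity 2, geometric multiplicity 1

The characteristic polynomial is (x - 4)^2(x + 2)^3, so the factor x - 4 appears with exponent 2: the algebraic multiplicity is 2.

rank(A - 4I) = 4, so the eigenspace has dimension 5 - 4 = 1: the geometric multiplicity is 1.

Since 1 < 2, A is not diagonalizable.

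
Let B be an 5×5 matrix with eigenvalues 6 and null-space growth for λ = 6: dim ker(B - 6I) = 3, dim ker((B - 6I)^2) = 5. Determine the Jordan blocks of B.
Jordan blocks: (6, 2), (6, 2), (6, 1)

λ = 6: successive nullity increments [3, 2] count blocks of size ≥ k; block sizes are [2, 2, 1].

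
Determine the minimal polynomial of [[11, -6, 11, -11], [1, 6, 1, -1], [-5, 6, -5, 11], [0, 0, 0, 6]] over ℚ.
The characteristic polynomial factors as x(x - 6)^3. The minimal polynomial is ∏(x - λ)^{k_λ} where k_λ is the size of the largest Jordan block at λ.

For λ = 0: rank(A) = 3, and the largest Jordan block has size 1 (the smallest k with rank(A^k) = rank(A^(k+1))).
For λ = 6: rank(A - 6I) = 2, and the largest Jordan block has size 2 (the smallest k with rank((A - 6I)^k) = rank((A - 6I)^(k+1))).

So m_A(x) = x(x - 6)^2.

m_A(x) = x(x - 6)^2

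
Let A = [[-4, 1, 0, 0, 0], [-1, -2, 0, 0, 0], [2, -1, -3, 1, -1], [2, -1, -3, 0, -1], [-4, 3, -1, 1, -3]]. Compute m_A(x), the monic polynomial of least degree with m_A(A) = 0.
m_A(x) = (x + 2)^3(x + 3)^2

The characteristic polynomial factors as (x + 2)^3(x + 3)^2. The minimal polynomial is ∏(x - λ)^{k_λ} where k_λ is the size of the largest Jordan block at λ.

For λ = -3: rank(A + 3I) = 4, and the largest Jordan block has size 2 (the smallest k with rank((A + 3I)^k) = rank((A + 3I)^(k+1))).
For λ = -2: rank(A + 2I) = 4, and the largest Jordan block has size 3 (the smallest k with rank((A + 2I)^k) = rank((A + 2I)^(k+1))).

So m_A(x) = (x + 2)^3(x + 3)^2.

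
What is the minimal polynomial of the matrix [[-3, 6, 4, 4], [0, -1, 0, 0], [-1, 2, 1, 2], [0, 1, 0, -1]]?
m_A(x) = (x + 1)^2

The characteristic polynomial factors as (x + 1)^4. The minimal polynomial is ∏(x - λ)^{k_λ} where k_λ is the size of the largest Jordan block at λ.

For λ = -1: rank(A + I) = 2, and the largest Jordan block has size 2 (the smallest k with rank((A + I)^k) = rank((A + I)^(k+1))).

So m_A(x) = (x + 1)^2.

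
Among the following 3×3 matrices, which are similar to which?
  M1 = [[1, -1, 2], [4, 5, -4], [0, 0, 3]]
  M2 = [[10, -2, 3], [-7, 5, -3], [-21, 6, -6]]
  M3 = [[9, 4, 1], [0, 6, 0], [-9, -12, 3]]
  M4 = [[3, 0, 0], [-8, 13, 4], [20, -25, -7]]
2 classes: {M1, M2, M4}, {M3}

Characteristic polynomials: χ_{M1} = (x - 3)^3, χ_{M2} = (x - 3)^3, χ_{M3} = (x - 6)^3, χ_{M4} = (x - 3)^3.

{M1, M2, M4}: invariant factors x - 3, (x - 3)^2.

{M3}: invariant factors x - 6, (x - 6)^2.

Matrices are similar if and only if their invariant-factor lists agree; the partition into similarity classes is {M1, M2, M4}, {M3}.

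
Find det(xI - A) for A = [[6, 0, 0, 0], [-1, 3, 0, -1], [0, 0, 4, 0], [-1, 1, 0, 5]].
χ_A(x) = (x - 6)(x - 4)^3

xI - A = [[x - 6, 0, 0, 0], [1, x - 3, 0, 1], [0, 0, x - 4, 0], [1, -1, 0, x - 5]].

Expanding det(xI - A) along the first row:
det(xI - A) = + (x - 6)·det([[x - 3, 0, 1], [0, x - 4, 0], [-1, 0, x - 5]]) - (0)·det([[1, 0, 1], [0, x - 4, 0], [1, 0, x - 5]]) + (0)·det([[1, x - 3, 1], [0, 0, 0], [1, -1, x - 5]]) - (0)·det([[1, x - 3, 0], [0, 0, x - 4], [1, -1, 0]]).

Evaluating gives χ_A(x) = x^4 - 18x^3 + 120x^2 - 352x + 384 = (x - 6)(x - 4)^3.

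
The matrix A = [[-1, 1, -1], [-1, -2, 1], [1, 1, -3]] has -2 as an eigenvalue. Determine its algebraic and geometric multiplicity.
algebraic multiplicity 3, geometric multiplicity 1

The characteristic polynomial is (x + 2)^3, so the factor x + 2 appears with exponent 3: the algebraic multiplicity is 3.

rank(A + 2I) = 2, so the eigenspace has dimension 3 - 2 = 1: the geometric multiplicity is 1.

Since 1 < 3, A is not diagonalizable.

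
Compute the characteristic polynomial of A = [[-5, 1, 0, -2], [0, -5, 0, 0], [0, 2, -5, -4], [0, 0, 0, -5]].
xI - A = [[x + 5, -1, 0, 2], [0, x + 5, 0, 0], [0, -2, x + 5, 4], [0, 0, 0, x + 5]].

Expanding det(xI - A) along the first row:
det(xI - A) = + (x + 5)·det([[x + 5, 0, 0], [-2, x + 5, 4], [0, 0, x + 5]]) - (-1)·det([[0, 0, 0], [0, x + 5, 4], [0, 0, x + 5]]) + (0)·det([[0, x + 5, 0], [0, -2, 4], [0, 0, x + 5]]) - (2)·det([[0, x + 5, 0], [0, -2, x + 5], [0, 0, 0]]).

Evaluating gives χ_A(x) = x^4 + 20x^3 + 150x^2 + 500x + 625 = (x + 5)^4.

χ_A(x) = (x + 5)^4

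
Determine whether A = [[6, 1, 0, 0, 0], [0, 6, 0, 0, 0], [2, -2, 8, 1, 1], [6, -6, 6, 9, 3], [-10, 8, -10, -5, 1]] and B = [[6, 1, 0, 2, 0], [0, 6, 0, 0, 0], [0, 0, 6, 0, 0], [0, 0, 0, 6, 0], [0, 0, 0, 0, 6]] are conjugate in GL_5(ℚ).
Both have characteristic polynomial (x - 6)^5 and minimal polynomial (x - 6)^2. But rank(A - 6I) = 2 for A while rank(B - 6I) = 1 for B, so the number of Jordan blocks at λ = 6 differs. A and B are not similar.

No.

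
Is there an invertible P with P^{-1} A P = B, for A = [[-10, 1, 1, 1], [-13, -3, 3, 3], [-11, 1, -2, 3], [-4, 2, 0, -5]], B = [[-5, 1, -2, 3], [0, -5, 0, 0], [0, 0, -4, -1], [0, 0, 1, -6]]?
Two matrices over a field are similar if and only if they have the same invariant factors.

Both A and B have characteristic polynomial (x + 5)^4 and minimal polynomial (x + 5)^3. Computing further, both have invariant factors x + 5, (x + 5)^3. Hence A and B are similar.

Yes.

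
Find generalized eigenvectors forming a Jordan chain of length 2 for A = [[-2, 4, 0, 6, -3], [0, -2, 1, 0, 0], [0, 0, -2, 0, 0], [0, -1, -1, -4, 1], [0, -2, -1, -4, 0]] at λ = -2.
v_1 = [[0, 0, 0, 0, 1]]^T, v_2 = [[-3, 0, 0, 1, 2]]^T

We seek v_1 ∈ ker((A + 2I)^2) \ ker(A + 2I), then set v_{i+1} = (A + 2I) v_i.

One such chain is v_1 = [[0, 0, 0, 0, 1]]^T, v_2 = [[-3, 0, 0, 1, 2]]^T. Check: (A + 2I) v_2 = [[0, 0, 0, 0, 0]]^T = 0.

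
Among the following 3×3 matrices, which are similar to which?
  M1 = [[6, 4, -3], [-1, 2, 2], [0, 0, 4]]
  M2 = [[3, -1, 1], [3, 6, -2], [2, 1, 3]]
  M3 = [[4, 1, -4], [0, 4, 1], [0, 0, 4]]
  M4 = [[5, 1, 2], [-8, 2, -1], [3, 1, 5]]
Characteristic polynomials: χ_{M1} = (x - 4)^3, χ_{M2} = (x - 4)^3, χ_{M3} = (x - 4)^3, χ_{M4} = (x - 4)^3.

{M1, M2, M3, M4}: invariant factors (x - 4)^3.

Matrices are similar if and only if their invariant-factor lists agree; the partition into similarity classes is {M1, M2, M3, M4}.

1 class: {M1, M2, M3, M4}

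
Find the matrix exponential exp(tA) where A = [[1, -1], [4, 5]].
A has Jordan form J = [[3, 1], [0, 3]] with A = PJP^{-1}, so e^{tA} = P e^{tJ} P^{-1}.

For a Jordan block J_k(λ), e^{tJ_k(λ)} = e^{λt} · (I + tN + t^2 N^2/2! + ... + t^{k-1} N^{k-1}/(k-1)!) where N is the nilpotent superdiagonal part.

Assembling the blocks and conjugating back gives the entries of e^{tA} as shown above.

e^{tA} = [[(1 - 2*t)*e^{3*t}, -t*e^{3*t}], [4*t*e^{3*t}, (2*t + 1)*e^{3*t}]]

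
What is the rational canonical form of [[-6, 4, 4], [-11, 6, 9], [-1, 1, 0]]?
R = [[0, 0, -2], [1, 0, -3], [0, 1, 0]]

The invariant factors of A (the non-unit diagonal entries of the Smith normal form of xI - A over ℚ[x]) are x^3 + 3x + 2, each dividing the next. The characteristic polynomial is their product, x^3 + 3x + 2.

The rational canonical form is the block-diagonal matrix of companion matrices C(f_i):
R = [[0, 0, -2], [1, 0, -3], [0, 1, 0]].

Note the characteristic polynomial does not split into linear factors over ℚ, so A has no Jordan form over ℚ; the rational canonical form exists over any field.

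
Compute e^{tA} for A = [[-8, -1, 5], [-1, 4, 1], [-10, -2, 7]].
A has Jordan form J = [[-3, 0, 0], [0, 3, 1], [0, 0, 3]] with A = PJP^{-1}, so e^{tA} = P e^{tJ} P^{-1}.

For a Jordan block J_k(λ), e^{tJ_k(λ)} = e^{λt} · (I + tN + t^2 N^2/2! + ... + t^{k-1} N^{k-1}/(k-1)!) where N is the nilpotent superdiagonal part.

Assembling the blocks and conjugating back gives the entries of e^{tA} as shown above.

e^{tA} = [[((t - 1)*e^{6*t} + 2)*e^{-3*t}, -t*e^{3*t}, ((1 - t)*e^{6*t} - 1)*e^{-3*t}], [-t*e^{3*t}, (t + 1)*e^{3*t}, t*e^{3*t}], [2*((t - 1)*e^{6*t} + 1)*e^{-3*t}, -2*t*e^{3*t}, (2*(1 - t)*e^{6*t} - 1)*e^{-3*t}]]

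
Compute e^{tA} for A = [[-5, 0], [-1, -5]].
A has Jordan form J = [[-5, 1], [0, -5]] with A = PJP^{-1}, so e^{tA} = P e^{tJ} P^{-1}.

For a Jordan block J_k(λ), e^{tJ_k(λ)} = e^{λt} · (I + tN + t^2 N^2/2! + ... + t^{k-1} N^{k-1}/(k-1)!) where N is the nilpotent superdiagonal part.

Assembling the blocks and conjugating back gives the entries of e^{tA} as shown above.

e^{tA} = [[e^{-5*t}, 0], [-t*e^{-5*t}, e^{-5*t}]]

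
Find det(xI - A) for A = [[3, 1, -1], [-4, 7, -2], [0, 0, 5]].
xI - A = [[x - 3, -1, 1], [4, x - 7, 2], [0, 0, x - 5]].

Expanding det(xI - A) along the first row:
det(xI - A) = + (x - 3)·det([[x - 7, 2], [0, x - 5]]) - (-1)·det([[4, 2], [0, x - 5]]) + (1)·det([[4, x - 7], [0, 0]]).

Evaluating gives χ_A(x) = x^3 - 15x^2 + 75x - 125 = (x - 5)^3.

χ_A(x) = (x - 5)^3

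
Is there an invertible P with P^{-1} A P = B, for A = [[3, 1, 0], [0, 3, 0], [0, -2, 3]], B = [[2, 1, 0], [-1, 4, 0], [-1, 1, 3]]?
Yes.

Two matrices over a field are similar if and only if they have the same invariant factors.

Both A and B have characteristic polynomial (x - 3)^3 and minimal polynomial (x - 3)^2. Computing further, both have invariant factors x - 3, (x - 3)^2. Hence A and B are similar.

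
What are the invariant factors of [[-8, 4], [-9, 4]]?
(x + 2)^2

The Jordan structure of A has elementary divisors (x + 2)^2. Arranging the block sizes at each eigenvalue in decreasing order and taking row products gives the invariant factors.

Invariant factors (smallest first, each dividing the next): (x + 2)^2.

Check: the last factor (x + 2)^2 is the minimal polynomial, and the product (x + 2)^2 is the characteristic polynomial.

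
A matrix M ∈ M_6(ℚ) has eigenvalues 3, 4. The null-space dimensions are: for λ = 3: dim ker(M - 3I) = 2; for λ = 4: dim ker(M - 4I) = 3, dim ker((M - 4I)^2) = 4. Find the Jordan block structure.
Jordan blocks: (3, 1), (3, 1), (4, 2), (4, 1), (4, 1)

λ = 3: successive nullity increments [2] count blocks of size ≥ k; block sizes are [1, 1].
λ = 4: successive nullity increments [3, 1] count blocks of size ≥ k; block sizes are [2, 1, 1].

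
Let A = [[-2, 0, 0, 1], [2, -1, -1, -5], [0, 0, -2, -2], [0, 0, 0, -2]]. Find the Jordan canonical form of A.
The characteristic polynomial is det(xI - A) = (x + 1)(x + 2)^3, so the eigenvalues are -2 (algebraic multiplicity 3), -1 (algebraic multiplicity 1).

For λ = -2: rank(A + 2I) = 2, rank((A + 2I)^2) = 1. The eigenspace has dimension 4 - 2 = 2, so there are 2 Jordan blocks; the rank sequence gives block sizes [2, 1].

For λ = -1: algebraic multiplicity 1 gives one 1×1 block.

Assembling the blocks gives the Jordan form J above.

J = [[-2, 1, 0, 0], [0, -2, 0, 0], [0, 0, -2, 0], [0, 0, 0, -1]]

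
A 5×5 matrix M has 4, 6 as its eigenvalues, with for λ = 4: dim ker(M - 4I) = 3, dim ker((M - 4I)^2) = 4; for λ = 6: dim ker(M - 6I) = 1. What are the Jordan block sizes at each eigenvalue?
Jordan blocks: (4, 2), (4, 1), (4, 1), (6, 1)

λ = 4: successive nullity increments [3, 1] count blocks of size ≥ k; block sizes are [2, 1, 1].
λ = 6: successive nullity increments [1] count blocks of size ≥ k; block sizes are [1].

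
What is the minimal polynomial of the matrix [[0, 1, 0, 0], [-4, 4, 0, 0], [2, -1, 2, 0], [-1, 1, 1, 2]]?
The characteristic polynomial factors as (x - 2)^4. The minimal polynomial is ∏(x - λ)^{k_λ} where k_λ is the size of the largest Jordan block at λ.

For λ = 2: rank(A - 2I) = 2, and the largest Jordan block has size 2 (the smallest k with rank((A - 2I)^k) = rank((A - 2I)^(k+1))).

So m_A(x) = (x - 2)^2.

m_A(x) = (x - 2)^2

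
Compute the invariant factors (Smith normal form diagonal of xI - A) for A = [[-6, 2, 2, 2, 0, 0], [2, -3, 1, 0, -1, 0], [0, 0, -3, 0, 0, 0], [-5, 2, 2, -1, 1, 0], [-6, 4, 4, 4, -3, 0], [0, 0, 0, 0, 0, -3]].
x + 3, (x + 3)^2, (x + 3)^2(x + 4)

The Jordan structure of A has elementary divisors (x + 4), (x + 3)^2, (x + 3)^2, (x + 3). Arranging the block sizes at each eigenvalue in decreasing order and taking row products gives the invariant factors.

Invariant factors (smallest first, each dividing the next): x + 3, (x + 3)^2, (x + 3)^2(x + 4).

Check: the last factor (x + 3)^2(x + 4) is the minimal polynomial, and the product (x + 3)^5(x + 4) is the characteristic polynomial.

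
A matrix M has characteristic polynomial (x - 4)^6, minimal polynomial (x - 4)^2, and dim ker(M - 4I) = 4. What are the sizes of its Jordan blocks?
Jordan blocks: (4, 2), (4, 2), (4, 1), (4, 1)

λ = 4: algebraic multiplicity 6 (exponent in χ_M), largest block size 2 (exponent in m_M), 4 blocks (geometric multiplicity). These force block sizes [2, 2, 1, 1].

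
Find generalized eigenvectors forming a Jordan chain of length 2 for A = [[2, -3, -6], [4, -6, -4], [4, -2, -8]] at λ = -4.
We seek v_1 ∈ ker((A + 4I)^2) \ ker(A + 4I), then set v_{i+1} = (A + 4I) v_i.

One such chain is v_1 = [[3, 1, 3]]^T, v_2 = [[-3, -2, -2]]^T. Check: (A + 4I) v_2 = [[0, 0, 0]]^T = 0.

v_1 = [[3, 1, 3]]^T, v_2 = [[-3, -2, -2]]^T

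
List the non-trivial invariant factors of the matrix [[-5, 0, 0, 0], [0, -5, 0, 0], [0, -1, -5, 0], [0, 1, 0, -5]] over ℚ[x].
The Jordan structure of A has elementary divisors (x + 5)^2, (x + 5), (x + 5). Arranging the block sizes at each eigenvalue in decreasing order and taking row products gives the invariant factors.

Invariant factors (smallest first, each dividing the next): x + 5, x + 5, (x + 5)^2.

Check: the last factor (x + 5)^2 is the minimal polynomial, and the product (x + 5)^4 is the characteristic polynomial.

x + 5, x + 5, (x + 5)^2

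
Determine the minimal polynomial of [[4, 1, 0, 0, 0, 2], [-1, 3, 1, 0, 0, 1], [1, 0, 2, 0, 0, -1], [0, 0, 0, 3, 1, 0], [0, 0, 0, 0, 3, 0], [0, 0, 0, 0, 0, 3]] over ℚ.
The characteristic polynomial factors as (x - 3)^6. The minimal polynomial is ∏(x - λ)^{k_λ} where k_λ is the size of the largest Jordan block at λ.

For λ = 3: rank(A - 3I) = 3, and the largest Jordan block has size 3 (the smallest k with rank((A - 3I)^k) = rank((A - 3I)^(k+1))).

So m_A(x) = (x - 3)^3.

m_A(x) = (x - 3)^3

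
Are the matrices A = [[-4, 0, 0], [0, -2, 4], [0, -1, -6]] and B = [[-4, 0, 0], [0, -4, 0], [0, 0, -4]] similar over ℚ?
Both have characteristic polynomial (x + 4)^3, but the minimal polynomial of A is (x + 4)^2 while the minimal polynomial of B is x + 4. The minimal polynomial is a similarity invariant, so A and B are not similar.

No.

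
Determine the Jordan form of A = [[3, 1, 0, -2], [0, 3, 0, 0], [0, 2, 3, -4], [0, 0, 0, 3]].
J = [[3, 1, 0, 0], [0, 3, 0, 0], [0, 0, 3, 0], [0, 0, 0, 3]]

The characteristic polynomial is det(xI - A) = (x - 3)^4, so the eigenvalues are 3 (algebraic multiplicity 4).

For λ = 3: rank(A - 3I) = 1, rank((A - 3I)^2) = 0. The eigenspace has dimension 4 - 1 = 3, so there are 3 Jordan blocks; the rank sequence gives block sizes [2, 1, 1].

Assembling the blocks gives the Jordan form J above.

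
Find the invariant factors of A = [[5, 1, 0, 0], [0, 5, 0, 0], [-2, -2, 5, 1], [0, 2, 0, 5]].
The Jordan structure of A has elementary divisors (x - 5)^2, (x - 5)^2. Arranging the block sizes at each eigenvalue in decreasing order and taking row products gives the invariant factors.

Invariant factors (smallest first, each dividing the next): (x - 5)^2, (x - 5)^2.

Check: the last factor (x - 5)^2 is the minimal polynomial, and the product (x - 5)^4 is the characteristic polynomial.

(x - 5)^2, (x - 5)^2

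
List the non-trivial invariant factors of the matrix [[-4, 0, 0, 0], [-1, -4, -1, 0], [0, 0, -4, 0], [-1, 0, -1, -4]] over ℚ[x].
The Jordan structure of A has elementary divisors (x + 4)^2, (x + 4), (x + 4). Arranging the block sizes at each eigenvalue in decreasing order and taking row products gives the invariant factors.

Invariant factors (smallest first, each dividing the next): x + 4, x + 4, (x + 4)^2.

Check: the last factor (x + 4)^2 is the minimal polynomial, and the product (x + 4)^4 is the characteristic polynomial.

x + 4, x + 4, (x + 4)^2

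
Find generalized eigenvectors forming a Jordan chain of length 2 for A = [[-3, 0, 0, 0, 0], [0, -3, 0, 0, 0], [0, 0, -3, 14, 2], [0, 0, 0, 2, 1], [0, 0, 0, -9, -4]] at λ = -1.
We seek v_1 ∈ ker((A + I)^2) \ ker(A + I), then set v_{i+1} = (A + I) v_i.

One such chain is v_1 = [[0, 0, -1, 0, 1]]^T, v_2 = [[0, 0, 4, 1, -3]]^T. Check: (A + I) v_2 = [[0, 0, 0, 0, 0]]^T = 0.

v_1 = [[0, 0, -1, 0, 1]]^T, v_2 = [[0, 0, 4, 1, -3]]^T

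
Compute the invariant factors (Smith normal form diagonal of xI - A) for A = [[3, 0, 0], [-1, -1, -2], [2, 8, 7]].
The Jordan structure of A has elementary divisors (x - 3)^2, (x - 3). Arranging the block sizes at each eigenvalue in decreasing order and taking row products gives the invariant factors.

Invariant factors (smallest first, each dividing the next): x - 3, (x - 3)^2.

Check: the last factor (x - 3)^2 is the minimal polynomial, and the product (x - 3)^3 is the characteristic polynomial.

x - 3, (x - 3)^2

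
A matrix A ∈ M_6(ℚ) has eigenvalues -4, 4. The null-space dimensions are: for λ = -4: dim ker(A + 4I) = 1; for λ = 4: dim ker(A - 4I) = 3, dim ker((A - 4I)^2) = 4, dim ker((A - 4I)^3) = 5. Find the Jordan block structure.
Jordan blocks: (-4, 1), (4, 3), (4, 1), (4, 1)

λ = -4: successive nullity increments [1] count blocks of size ≥ k; block sizes are [1].
λ = 4: successive nullity increments [3, 1, 1] count blocks of size ≥ k; block sizes are [3, 1, 1].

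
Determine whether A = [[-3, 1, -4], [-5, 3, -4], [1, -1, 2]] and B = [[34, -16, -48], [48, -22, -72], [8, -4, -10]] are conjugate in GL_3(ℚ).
Both have characteristic polynomial (x - 2)^2(x + 2), but the minimal polynomial of A is (x - 2)^2(x + 2) while the minimal polynomial of B is (x - 2)(x + 2). The minimal polynomial is a similarity invariant, so A and B are not similar.

No.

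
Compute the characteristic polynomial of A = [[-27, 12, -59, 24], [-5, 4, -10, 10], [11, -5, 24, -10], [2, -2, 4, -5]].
χ_A(x) = (x + 1)^4

xI - A = [[x + 27, -12, 59, -24], [5, x - 4, 10, -10], [-11, 5, x - 24, 10], [-2, 2, -4, x + 5]].

Expanding det(xI - A) along the first row:
det(xI - A) = + (x + 27)·det([[x - 4, 10, -10], [5, x - 24, 10], [2, -4, x + 5]]) - (-12)·det([[5, 10, -10], [-11, x - 24, 10], [-2, -4, x + 5]]) + (59)·det([[5, x - 4, -10], [-11, 5, 10], [-2, 2, x + 5]]) - (-24)·det([[5, x - 4, 10], [-11, 5, x - 24], [-2, 2, -4]]).

Evaluating gives χ_A(x) = x^4 + 4x^3 + 6x^2 + 4x + 1 = (x + 1)^4.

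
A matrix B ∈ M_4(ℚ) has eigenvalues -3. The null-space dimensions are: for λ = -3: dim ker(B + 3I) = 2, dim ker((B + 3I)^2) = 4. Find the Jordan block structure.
λ = -3: successive nullity increments [2, 2] count blocks of size ≥ k; block sizes are [2, 2].

Jordan blocks: (-3, 2), (-3, 2)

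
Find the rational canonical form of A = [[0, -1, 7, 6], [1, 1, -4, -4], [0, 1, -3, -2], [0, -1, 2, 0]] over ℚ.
R = [[0, 0, 0, 4], [1, 0, 0, -2], [0, 1, 0, -2], [0, 0, 1, -2]]

The invariant factors of A (the non-unit diagonal entries of the Smith normal form of xI - A over ℚ[x]) are (x + 2)(x^3 + 2x - 2), each dividing the next. The characteristic polynomial is their product, (x + 2)(x^3 + 2x - 2).

The rational canonical form is the block-diagonal matrix of companion matrices C(f_i):
R = [[0, 0, 0, 4], [1, 0, 0, -2], [0, 1, 0, -2], [0, 0, 1, -2]].

Note the characteristic polynomial does not split into linear factors over ℚ, so A has no Jordan form over ℚ; the rational canonical form exists over any field.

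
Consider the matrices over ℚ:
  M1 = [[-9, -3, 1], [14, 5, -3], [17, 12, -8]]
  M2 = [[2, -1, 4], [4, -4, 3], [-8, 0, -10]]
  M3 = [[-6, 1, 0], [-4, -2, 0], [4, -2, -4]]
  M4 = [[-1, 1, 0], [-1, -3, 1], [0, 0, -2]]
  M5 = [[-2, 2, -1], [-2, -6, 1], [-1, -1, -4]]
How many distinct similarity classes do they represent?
Characteristic polynomials: χ_{M1} = (x + 4)^3, χ_{M2} = (x + 4)^3, χ_{M3} = (x + 4)^3, χ_{M4} = (x + 2)^3, χ_{M5} = (x + 4)^3.

{M1, M2, M5}: invariant factors (x + 4)^3.

{M3}: invariant factors x + 4, (x + 4)^2.

{M4}: invariant factors (x + 2)^3.

Matrices are similar if and only if their invariant-factor lists agree; the partition into similarity classes is {M1, M2, M5}, {M3}, {M4}.

3 classes: {M1, M2, M5}, {M3}, {M4}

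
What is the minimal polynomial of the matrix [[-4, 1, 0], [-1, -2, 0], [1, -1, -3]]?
m_A(x) = (x + 3)^2

The characteristic polynomial factors as (x + 3)^3. The minimal polynomial is ∏(x - λ)^{k_λ} where k_λ is the size of the largest Jordan block at λ.

For λ = -3: rank(A + 3I) = 1, and the largest Jordan block has size 2 (the smallest k with rank((A + 3I)^k) = rank((A + 3I)^(k+1))).

So m_A(x) = (x + 3)^2.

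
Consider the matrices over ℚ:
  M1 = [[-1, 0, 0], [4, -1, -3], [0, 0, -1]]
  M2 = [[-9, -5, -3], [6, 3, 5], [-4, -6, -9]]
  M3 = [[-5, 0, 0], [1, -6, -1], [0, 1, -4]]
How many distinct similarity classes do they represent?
2 classes: {M1}, {M2, M3}

Characteristic polynomials: χ_{M1} = (x + 1)^3, χ_{M2} = (x + 5)^3, χ_{M3} = (x + 5)^3.

{M1}: invariant factors x + 1, (x + 1)^2.

{M2, M3}: invariant factors (x + 5)^3.

Matrices are similar if and only if their invariant-factor lists agree; the partition into similarity classes is {M1}, {M2, M3}.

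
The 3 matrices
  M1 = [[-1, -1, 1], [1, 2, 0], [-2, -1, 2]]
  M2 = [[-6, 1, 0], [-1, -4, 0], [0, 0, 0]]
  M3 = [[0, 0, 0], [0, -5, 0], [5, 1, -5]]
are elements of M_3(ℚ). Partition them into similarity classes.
2 classes: {M1}, {M2, M3}

Characteristic polynomials: χ_{M1} = (x - 1)^3, χ_{M2} = x(x + 5)^2, χ_{M3} = x(x + 5)^2.

{M1}: invariant factors (x - 1)^3.

{M2, M3}: invariant factors x(x + 5)^2.

Matrices are similar if and only if their invariant-factor lists agree; the partition into similarity classes is {M1}, {M2, M3}.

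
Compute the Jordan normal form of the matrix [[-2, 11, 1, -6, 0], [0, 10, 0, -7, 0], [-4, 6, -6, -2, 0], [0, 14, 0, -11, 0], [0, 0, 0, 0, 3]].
The characteristic polynomial is det(xI - A) = (x - 3)^2(x + 4)^3, so the eigenvalues are -4 (algebraic multiplicity 3), 3 (algebraic multiplicity 2).

For λ = -4: rank(A + 4I) = 3, rank((A + 4I)^2) = 2. The eigenspace has dimension 5 - 3 = 2, so there are 2 Jordan blocks; the rank sequence gives block sizes [2, 1].

For λ = 3: rank(A - 3I) = 3. The eigenspace has dimension 5 - 3 = 2, so there are 2 Jordan blocks; the rank sequence gives block sizes [1, 1].

Assembling the blocks gives the Jordan form J above.

J = [[-4, 1, 0, 0, 0], [0, -4, 0, 0, 0], [0, 0, -4, 0, 0], [0, 0, 0, 3, 0], [0, 0, 0, 0, 3]]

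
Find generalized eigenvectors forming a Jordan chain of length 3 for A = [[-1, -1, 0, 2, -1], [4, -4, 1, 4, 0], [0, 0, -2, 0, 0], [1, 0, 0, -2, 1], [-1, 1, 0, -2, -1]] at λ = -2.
We seek v_1 ∈ ker((A + 2I)^3) \ ker((A + 2I)^2), then set v_{i+1} = (A + 2I) v_i.

One such chain is v_1 = [[0, 0, 1, 0, 0]]^T, v_2 = [[0, 1, 0, 0, 0]]^T, v_3 = [[-1, -2, 0, 0, 1]]^T. Check: (A + 2I) v_3 = [[0, 0, 0, 0, 0]]^T = 0.

v_1 = [[0, 0, 1, 0, 0]]^T, v_2 = [[0, 1, 0, 0, 0]]^T, v_3 = [[-1, -2, 0, 0, 1]]^T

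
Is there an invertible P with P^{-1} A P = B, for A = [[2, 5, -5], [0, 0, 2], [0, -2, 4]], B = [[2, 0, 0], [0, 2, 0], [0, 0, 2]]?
Both have characteristic polynomial (x - 2)^3, but the minimal polynomial of A is (x - 2)^2 while the minimal polynomial of B is x - 2. The minimal polynomial is a similarity invariant, so A and B are not similar.

No.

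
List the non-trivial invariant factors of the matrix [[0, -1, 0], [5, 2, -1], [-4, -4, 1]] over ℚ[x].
(x - 1)^3

The Jordan structure of A has elementary divisors (x - 1)^3. Arranging the block sizes at each eigenvalue in decreasing order and taking row products gives the invariant factors.

Invariant factors (smallest first, each dividing the next): (x - 1)^3.

Check: the last factor (x - 1)^3 is the minimal polynomial, and the product (x - 1)^3 is the characteristic polynomial.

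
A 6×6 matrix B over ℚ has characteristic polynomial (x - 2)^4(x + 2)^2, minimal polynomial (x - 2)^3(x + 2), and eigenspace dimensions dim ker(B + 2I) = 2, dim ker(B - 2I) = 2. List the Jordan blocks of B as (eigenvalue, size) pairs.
Jordan blocks: (-2, 1), (-2, 1), (2, 3), (2, 1)

λ = -2: algebraic multiplicity 2 (exponent in χ_B), largest block size 1 (exponent in m_B), 2 blocks (geometric multiplicity). These force block sizes [1, 1].
λ = 2: algebraic multiplicity 4 (exponent in χ_B), largest block size 3 (exponent in m_B), 2 blocks (geometric multiplicity). These force block sizes [3, 1].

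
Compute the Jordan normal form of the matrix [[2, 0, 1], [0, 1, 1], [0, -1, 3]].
The characteristic polynomial is det(xI - A) = (x - 2)^3, so the eigenvalues are 2 (algebraic multiplicity 3).

For λ = 2: rank(A - 2I) = 2, rank((A - 2I)^2) = 1, rank((A - 2I)^3) = 0. The eigenspace has dimension 3 - 2 = 1, so there is 1 Jordan block; the rank sequence gives block sizes [3].

Assembling the blocks gives the Jordan form J above.

J = [[2, 1, 0], [0, 2, 1], [0, 0, 2]]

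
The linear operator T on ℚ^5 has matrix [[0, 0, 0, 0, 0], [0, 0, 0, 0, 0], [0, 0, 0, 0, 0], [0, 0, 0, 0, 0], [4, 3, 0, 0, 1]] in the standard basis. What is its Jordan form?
J = [[0, 0, 0, 0, 0], [0, 0, 0, 0, 0], [0, 0, 0, 0, 0], [0, 0, 0, 0, 0], [0, 0, 0, 0, 1]]

The characteristic polynomial is det(xI - A) = x^4(x - 1), so the eigenvalues are 0 (algebraic multiplicity 4), 1 (algebraic multiplicity 1).

For λ = 0: rank(A) = 1. The eigenspace has dimension 5 - 1 = 4, so there are 4 Jordan blocks; the rank sequence gives block sizes [1, 1, 1, 1].

For λ = 1: algebraic multiplicity 1 gives one 1×1 block.

Assembling the blocks gives the Jordan form J above.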